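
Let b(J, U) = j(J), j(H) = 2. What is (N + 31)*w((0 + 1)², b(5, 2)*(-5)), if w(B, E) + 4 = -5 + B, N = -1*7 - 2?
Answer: -176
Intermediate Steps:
N = -9 (N = -7 - 2 = -9)
b(J, U) = 2
w(B, E) = -9 + B (w(B, E) = -4 + (-5 + B) = -9 + B)
(N + 31)*w((0 + 1)², b(5, 2)*(-5)) = (-9 + 31)*(-9 + (0 + 1)²) = 22*(-9 + 1²) = 22*(-9 + 1) = 22*(-8) = -176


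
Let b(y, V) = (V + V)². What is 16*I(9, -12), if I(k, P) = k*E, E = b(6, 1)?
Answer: 576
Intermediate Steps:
b(y, V) = 4*V² (b(y, V) = (2*V)² = 4*V²)
E = 4 (E = 4*1² = 4*1 = 4)
I(k, P) = 4*k (I(k, P) = k*4 = 4*k)
16*I(9, -12) = 16*(4*9) = 16*36 = 576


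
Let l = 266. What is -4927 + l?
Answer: -4661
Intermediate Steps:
-4927 + l = -4927 + 266 = -4661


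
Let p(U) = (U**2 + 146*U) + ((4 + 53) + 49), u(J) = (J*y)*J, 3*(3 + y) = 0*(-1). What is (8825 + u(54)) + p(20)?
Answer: 3503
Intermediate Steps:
y = -3 (y = -3 + (0*(-1))/3 = -3 + (1/3)*0 = -3 + 0 = -3)
u(J) = -3*J**2 (u(J) = (J*(-3))*J = (-3*J)*J = -3*J**2)
p(U) = 106 + U**2 + 146*U (p(U) = (U**2 + 146*U) + (57 + 49) = (U**2 + 146*U) + 106 = 106 + U**2 + 146*U)
(8825 + u(54)) + p(20) = (8825 - 3*54**2) + (106 + 20**2 + 146*20) = (8825 - 3*2916) + (106 + 400 + 2920) = (8825 - 8748) + 3426 = 77 + 3426 = 3503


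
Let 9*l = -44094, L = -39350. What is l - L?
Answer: 103352/3 ≈ 34451.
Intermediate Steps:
l = -14698/3 (l = (⅑)*(-44094) = -14698/3 ≈ -4899.3)
l - L = -14698/3 - 1*(-39350) = -14698/3 + 39350 = 103352/3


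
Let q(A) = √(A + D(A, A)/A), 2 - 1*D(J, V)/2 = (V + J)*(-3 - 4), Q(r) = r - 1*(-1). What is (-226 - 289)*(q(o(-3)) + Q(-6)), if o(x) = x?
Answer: 2575 - 515*√213/3 ≈ 69.607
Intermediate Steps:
Q(r) = 1 + r (Q(r) = r + 1 = 1 + r)
D(J, V) = 4 + 14*J + 14*V (D(J, V) = 4 - 2*(V + J)*(-3 - 4) = 4 - 2*(J + V)*(-7) = 4 - 2*(-7*J - 7*V) = 4 + (14*J + 14*V) = 4 + 14*J + 14*V)
q(A) = √(A + (4 + 28*A)/A) (q(A) = √(A + (4 + 14*A + 14*A)/A) = √(A + (4 + 28*A)/A))
(-226 - 289)*(q(o(-3)) + Q(-6)) = (-226 - 289)*(√(28 - 3 + 4/(-3)) + (1 - 6)) = -515*(√(28 - 3 + 4*(-⅓)) - 5) = -515*(√(28 - 3 - 4/3) - 5) = -515*(√(71/3) - 5) = -515*(√213/3 - 5) = -515*(-5 + √213/3) = 2575 - 515*√213/3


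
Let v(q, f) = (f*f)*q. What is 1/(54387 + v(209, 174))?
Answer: 1/6382071 ≈ 1.5669e-7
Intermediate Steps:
v(q, f) = q*f**2 (v(q, f) = f**2*q = q*f**2)
1/(54387 + v(209, 174)) = 1/(54387 + 209*174**2) = 1/(54387 + 209*30276) = 1/(54387 + 6327684) = 1/6382071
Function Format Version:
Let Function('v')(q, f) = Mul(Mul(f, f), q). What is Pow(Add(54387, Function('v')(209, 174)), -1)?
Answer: Rational(1, 6382071) ≈ 1.5669e-7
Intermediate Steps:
Function('v')(q, f) = Mul(q, Pow(f, 2)) (Function('v')(q, f) = Mul(Pow(f, 2), q) = Mul(q, Pow(f, 2)))
Pow(Add(54387, Function('v')(209, 174)), -1) = Pow(Add(54387, Mul(209, Pow(174, 2))), -1) = Pow(Add(54387, Mul(209, 30276)), -1) = Pow(Add(54387, 6327684), -1) = Pow(6382071, -1) = Rational(1, 6382071)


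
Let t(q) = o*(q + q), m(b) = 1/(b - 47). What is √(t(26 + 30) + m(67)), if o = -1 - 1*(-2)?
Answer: 3*√1245/10 ≈ 10.585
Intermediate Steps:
m(b) = 1/(-47 + b)
o = 1 (o = -1 + 2 = 1)
t(q) = 2*q (t(q) = 1*(q + q) = 1*(2*q) = 2*q)
√(t(26 + 30) + m(67)) = √(2*(26 + 30) + 1/(-47 + 67)) = √(2*56 + 1/20) = √(112 + 1/20) = √(2241/20) = 3*√1245/10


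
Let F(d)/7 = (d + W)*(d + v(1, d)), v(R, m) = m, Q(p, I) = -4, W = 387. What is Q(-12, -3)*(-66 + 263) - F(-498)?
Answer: -774680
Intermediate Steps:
F(d) = 14*d*(387 + d) (F(d) = 7*((d + 387)*(d + d)) = 7*((387 + d)*(2*d)) = 7*(2*d*(387 + d)) = 14*d*(387 + d))
Q(-12, -3)*(-66 + 263) - F(-498) = -4*(-66 + 263) - 14*(-498)*(387 - 498) = -4*197 - 14*(-498)*(-111) = -788 - 1*773892 = -788 - 773892 = -774680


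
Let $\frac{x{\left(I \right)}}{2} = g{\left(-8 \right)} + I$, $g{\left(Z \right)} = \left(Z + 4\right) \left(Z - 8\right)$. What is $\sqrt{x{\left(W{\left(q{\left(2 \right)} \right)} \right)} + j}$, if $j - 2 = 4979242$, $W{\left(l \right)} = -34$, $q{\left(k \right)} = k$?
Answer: $6 \sqrt{138314} \approx 2231.4$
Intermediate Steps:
$g{\left(Z \right)} = \left(-8 + Z\right) \left(4 + Z\right)$ ($g{\left(Z \right)} = \left(4 + Z\right) \left(-8 + Z\right) = \left(-8 + Z\right) \left(4 + Z\right)$)
$j = 4979244$ ($j = 2 + 4979242 = 4979244$)
$x{\left(I \right)} = 128 + 2 I$ ($x{\left(I \right)} = 2 \left(\left(-32 + \left(-8\right)^{2} - -32\right) + I\right) = 2 \left(\left(-32 + 64 + 32\right) + I\right) = 2 \left(64 + I\right) = 128 + 2 I$)
$\sqrt{x{\left(W{\left(q{\left(2 \right)} \right)} \right)} + j} = \sqrt{\left(128 + 2 \left(-34\right)\right) + 4979244} = \sqrt{\left(128 - 68\right) + 4979244} = \sqrt{60 + 4979244} = \sqrt{4979304} = 6 \sqrt{138314}$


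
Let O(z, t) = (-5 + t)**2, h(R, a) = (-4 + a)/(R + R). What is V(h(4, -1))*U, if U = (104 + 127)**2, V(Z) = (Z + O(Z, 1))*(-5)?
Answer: -32817015/8 ≈ -4.1021e+6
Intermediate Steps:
h(R, a) = (-4 + a)/(2*R) (h(R, a) = (-4 + a)/((2*R)) = (-4 + a)*(1/(2*R)) = (-4 + a)/(2*R))
V(Z) = -80 - 5*Z (V(Z) = (Z + (-5 + 1)**2)*(-5) = (Z + (-4)**2)*(-5) = (Z + 16)*(-5) = (16 + Z)*(-5) = -80 - 5*Z)
U = 53361 (U = 231**2 = 53361)
V(h(4, -1))*U = (-80 - 5*(-4 - 1)/(2*4))*53361 = (-80 - 5*(-5)/(2*4))*53361 = (-80 - 5*(-5/8))*53361 = (-80 + 25/8)*53361 = -615/8*53361 = -32817015/8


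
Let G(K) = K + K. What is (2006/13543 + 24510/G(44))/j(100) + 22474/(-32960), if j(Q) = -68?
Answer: -199497624087/41736275680 ≈ -4.7800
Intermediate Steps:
G(K) = 2*K
(2006/13543 + 24510/G(44))/j(100) + 22474/(-32960) = (2006/13543 + 24510/((2*44)))/(-68) + 22474/(-32960) = (2006*(1/13543) + 24510/88)*(-1/68) + 22474*(-1/32960) = (2006/13543 + 24510*(1/88))*(-1/68) - 11237/16480 = (2006/13543 + 12255/44)*(-1/68) - 11237/16480 = (166057729/595892)*(-1/68) - 11237/16480 = -166057729/40520656 - 11237/16480 = -199497624087/41736275680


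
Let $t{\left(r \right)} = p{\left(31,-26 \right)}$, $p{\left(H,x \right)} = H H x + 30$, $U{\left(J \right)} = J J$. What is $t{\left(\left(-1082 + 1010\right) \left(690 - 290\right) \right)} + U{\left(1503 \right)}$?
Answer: $2234053$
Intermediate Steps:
$U{\left(J \right)} = J^{2}$
$p{\left(H,x \right)} = 30 + x H^{2}$ ($p{\left(H,x \right)} = H^{2} x + 30 = x H^{2} + 30 = 30 + x H^{2}$)
$t{\left(r \right)} = -24956$ ($t{\left(r \right)} = 30 - 26 \cdot 31^{2} = 30 - 24986 = -24956$)
$t{\left(\left(-1082 + 1010\right) \left(690 - 290\right) \right)} + U{\left(1503 \right)} = -24956 + 1503^{2} = -24956 + 2259009 = 2234053$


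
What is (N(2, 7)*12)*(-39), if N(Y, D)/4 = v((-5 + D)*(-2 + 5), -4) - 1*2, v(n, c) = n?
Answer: -7488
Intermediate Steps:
N(Y, D) = -68 + 12*D (N(Y, D) = 4*((-5 + D)*(-2 + 5) - 1*2) = 4*((-5 + D)*3 - 2) = 4*((-15 + 3*D) - 2) = 4*(-17 + 3*D) = -68 + 12*D)
(N(2, 7)*12)*(-39) = ((-68 + 12*7)*12)*(-39) = ((-68 + 84)*12)*(-39) = (16*12)*(-39) = 192*(-39) = -7488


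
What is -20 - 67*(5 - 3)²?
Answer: -288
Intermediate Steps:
-20 - 67*(5 - 3)² = -20 - 67*2² = -20 - 67*4 = -20 - 268 = -288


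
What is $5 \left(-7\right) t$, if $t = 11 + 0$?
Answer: $-385$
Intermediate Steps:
$t = 11$
$5 \left(-7\right) t = 5 \left(-7\right) 11 = \left(-35\right) 11 = -385$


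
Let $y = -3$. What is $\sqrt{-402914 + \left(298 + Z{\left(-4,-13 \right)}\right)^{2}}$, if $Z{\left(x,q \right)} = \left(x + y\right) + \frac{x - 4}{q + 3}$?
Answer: $\frac{i \sqrt{7944169}}{5} \approx 563.71 i$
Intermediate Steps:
$Z{\left(x,q \right)} = -3 + x + \frac{-4 + x}{3 + q}$ ($Z{\left(x,q \right)} = \left(x - 3\right) + \frac{x - 4}{q + 3} = \left(-3 + x\right) + \frac{-4 + x}{3 + q} = -3 + x + \frac{-4 + x}{3 + q}$)
$\sqrt{-402914 + \left(298 + Z{\left(-4,-13 \right)}\right)^{2}} = \sqrt{-402914 + \left(298 + \frac{-13 - -39 + 4 \left(-4\right) - -52}{3 - 13}\right)^{2}} = \sqrt{-402914 + \left(298 + \frac{-13 + 39 - 16 + 52}{-10}\right)^{2}} = \sqrt{-402914 + \left(298 - \frac{31}{5}\right)^{2}} = \sqrt{-402914 + \left(\frac{1459}{5}\right)^{2}} = \sqrt{-402914 + \frac{2128681}{25}} = \sqrt{- \frac{7944169}{25}} = \frac{i \sqrt{7944169}}{5}$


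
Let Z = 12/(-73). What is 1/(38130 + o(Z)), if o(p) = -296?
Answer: 1/37834 ≈ 2.6431e-5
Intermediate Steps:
Z = -12/73 (Z = 12*(-1/73) = -12/73 ≈ -0.16438)
1/(38130 + o(Z)) = 1/(38130 - 296) = 1/37834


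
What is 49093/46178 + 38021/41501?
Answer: 344831121/174221198 ≈ 1.9793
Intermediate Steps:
49093/46178 + 38021/41501 = 49093*(1/46178) + 38021*(1/41501) = 4463/4198 + 38021/41501 = 344831121/174221198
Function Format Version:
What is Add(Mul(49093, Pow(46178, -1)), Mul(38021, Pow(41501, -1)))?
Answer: Rational(344831121, 174221198) ≈ 1.9793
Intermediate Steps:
Add(Mul(49093, Pow(46178, -1)), Mul(38021, Pow(41501, -1))) = Add(Mul(49093, Rational(1, 46178)), Mul(38021, Rational(1, 41501))) = Add(Rational(4463, 4198), Rational(38021, 41501)) = Rational(344831121, 174221198)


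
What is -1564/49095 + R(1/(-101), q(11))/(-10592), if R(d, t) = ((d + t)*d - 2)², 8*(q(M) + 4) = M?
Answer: -111600555898799687/3463224981767055360 ≈ -0.032224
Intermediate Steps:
q(M) = -4 + M/8
R(d, t) = (-2 + d*(d + t))² (R(d, t) = (d*(d + t) - 2)² = (-2 + d*(d + t))²)
-1564/49095 + R(1/(-101), q(11))/(-10592) = -1564/49095 + (-2 + (1/(-101))² + (-4 + (⅛)*11)/(-101))²/(-10592) = -1564*1/49095 + (-2 + (-1/101)² - (-4 + 11/8)/101)²*(-1/10592) = -1564/49095 + (-2 + 1/10201 - 1/101*(-21/8))²*(-1/10592) = -1564/49095 + (-2 + 1/10201 + 21/808)²*(-1/10592) = -1564/49095 + (-161087/81608)²*(-1/10592) = -1564/49095 + (25949021569/6659865664)*(-1/10592) = -1564/49095 - 25949021569/70541297113088 = -111600555898799687/3463224981767055360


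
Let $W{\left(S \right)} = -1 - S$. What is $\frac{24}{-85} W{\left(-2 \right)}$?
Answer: $- \frac{24}{85} \approx -0.28235$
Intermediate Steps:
$\frac{24}{-85} W{\left(-2 \right)} = \frac{24}{-85} \left(-1 - -2\right) = 24 \left(- \frac{1}{85}\right) \left(-1 + 2\right) = \left(- \frac{24}{85}\right) 1 = - \frac{24}{85}$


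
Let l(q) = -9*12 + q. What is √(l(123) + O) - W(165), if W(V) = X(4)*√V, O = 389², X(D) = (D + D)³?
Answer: -512*√165 + 2*√37834 ≈ -6187.7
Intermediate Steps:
X(D) = 8*D³ (X(D) = (2*D)³ = 8*D³)
O = 151321
l(q) = -108 + q
W(V) = 512*√V (W(V) = (8*4³)*√V = (8*64)*√V = 512*√V)
√(l(123) + O) - W(165) = √((-108 + 123) + 151321) - 512*√165 = √(15 + 151321) - 512*√165 = √151336 - 512*√165 = 2*√37834 - 512*√165 = -512*√165 + 2*√37834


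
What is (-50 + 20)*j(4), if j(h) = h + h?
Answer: -240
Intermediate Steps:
j(h) = 2*h
(-50 + 20)*j(4) = (-50 + 20)*(2*4) = -30*8 = -240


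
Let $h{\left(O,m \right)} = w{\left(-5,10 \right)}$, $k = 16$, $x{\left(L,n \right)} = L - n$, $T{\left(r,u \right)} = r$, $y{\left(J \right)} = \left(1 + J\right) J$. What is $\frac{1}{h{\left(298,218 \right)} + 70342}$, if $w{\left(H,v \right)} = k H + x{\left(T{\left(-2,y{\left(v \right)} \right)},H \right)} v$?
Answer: $\frac{1}{70292} \approx 1.4226 \cdot 10^{-5}$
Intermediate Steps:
$y{\left(J \right)} = J \left(1 + J\right)$
$w{\left(H,v \right)} = 16 H + v \left(-2 - H\right)$ ($w{\left(H,v \right)} = 16 H + \left(-2 - H\right) v = 16 H + v \left(-2 - H\right)$)
$h{\left(O,m \right)} = -50$ ($h{\left(O,m \right)} = 16 \left(-5\right) - 10 \left(2 - 5\right) = -80 - 10 \left(-3\right) = -80 + 30 = -50$)
$\frac{1}{h{\left(298,218 \right)} + 70342} = \frac{1}{-50 + 70342} = \frac{1}{70292}$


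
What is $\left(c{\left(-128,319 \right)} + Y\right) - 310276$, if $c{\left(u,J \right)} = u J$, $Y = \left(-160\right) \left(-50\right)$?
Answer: $-343108$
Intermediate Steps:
$Y = 8000$
$c{\left(u,J \right)} = J u$
$\left(c{\left(-128,319 \right)} + Y\right) - 310276 = \left(319 \left(-128\right) + 8000\right) - 310276 = \left(-40832 + 8000\right) - 310276 = -32832 - 310276 = -343108$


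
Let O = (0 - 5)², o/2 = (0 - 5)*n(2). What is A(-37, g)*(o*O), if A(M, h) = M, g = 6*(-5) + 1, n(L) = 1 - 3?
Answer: -18500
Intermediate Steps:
n(L) = -2
g = -29 (g = -30 + 1 = -29)
o = 20 (o = 2*((0 - 5)*(-2)) = 2*(-5*(-2)) = 2*10 = 20)
O = 25 (O = (-5)² = 25)
A(-37, g)*(o*O) = -740*25 = -37*500 = -18500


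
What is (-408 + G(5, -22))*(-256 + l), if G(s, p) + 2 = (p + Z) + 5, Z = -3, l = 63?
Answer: 82990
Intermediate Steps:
G(s, p) = p (G(s, p) = -2 + ((p - 3) + 5) = -2 + ((-3 + p) + 5) = -2 + (2 + p) = p)
(-408 + G(5, -22))*(-256 + l) = (-408 - 22)*(-256 + 63) = -430*(-193) = 82990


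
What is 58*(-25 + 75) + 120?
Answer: 3020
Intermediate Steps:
58*(-25 + 75) + 120 = 58*50 + 120 = 2900 + 120 = 3020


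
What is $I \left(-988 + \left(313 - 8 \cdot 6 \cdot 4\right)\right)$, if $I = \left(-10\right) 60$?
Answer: $520200$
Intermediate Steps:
$I = -600$
$I \left(-988 + \left(313 - 8 \cdot 6 \cdot 4\right)\right) = - 600 \left(-988 + \left(313 - 8 \cdot 6 \cdot 4\right)\right) = - 600 \left(-988 + \left(313 - 48 \cdot 4\right)\right) = - 600 \left(-988 + \left(313 - 192\right)\right) = - 600 \left(-988 + 121\right) = \left(-600\right) \left(-867\right) = 520200$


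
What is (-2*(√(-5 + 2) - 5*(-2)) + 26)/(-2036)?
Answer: -3/1018 + I*√3/1018 ≈ -0.002947 + 0.0017014*I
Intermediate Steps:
(-2*(√(-5 + 2) - 5*(-2)) + 26)/(-2036) = (-2*(√(-3) + 10) + 26)*(-1/2036) = (-2*(I*√3 + 10) + 26)*(-1/2036) = (-2*(10 + I*√3) + 26)*(-1/2036) = ((-20 - 2*I*√3) + 26)*(-1/2036) = (6 - 2*I*√3)*(-1/2036) = -3/1018 + I*√3/1018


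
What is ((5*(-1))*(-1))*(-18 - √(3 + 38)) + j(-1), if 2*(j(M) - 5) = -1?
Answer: -171/2 - 5*√41 ≈ -117.52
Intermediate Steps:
j(M) = 9/2 (j(M) = 5 + (½)*(-1) = 5 - ½ = 9/2)
((5*(-1))*(-1))*(-18 - √(3 + 38)) + j(-1) = ((5*(-1))*(-1))*(-18 - √(3 + 38)) + 9/2 = (-5*(-1))*(-18 - √41) + 9/2 = 5*(-18 - √41) + 9/2 = (-90 - 5*√41) + 9/2 = -171/2 - 5*√41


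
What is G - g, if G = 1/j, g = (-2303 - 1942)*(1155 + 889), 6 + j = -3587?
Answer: 31175670539/3593 ≈ 8.6768e+6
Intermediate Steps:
j = -3593 (j = -6 - 3587 = -3593)
g = -8676780 (g = -4245*2044 = -8676780)
G = -1/3593 (G = 1/(-3593) = -1/3593 ≈ -0.00027832)
G - g = -1/3593 - 1*(-8676780) = -1/3593 + 8676780 = 31175670539/3593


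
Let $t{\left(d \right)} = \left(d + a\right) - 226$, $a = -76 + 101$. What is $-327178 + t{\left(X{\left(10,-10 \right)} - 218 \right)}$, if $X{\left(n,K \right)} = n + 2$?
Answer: $-327585$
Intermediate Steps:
$a = 25$
$X{\left(n,K \right)} = 2 + n$
$t{\left(d \right)} = -201 + d$ ($t{\left(d \right)} = \left(d + 25\right) - 226 = \left(25 + d\right) - 226 = -201 + d$)
$-327178 + t{\left(X{\left(10,-10 \right)} - 218 \right)} = -327178 + \left(-201 + \left(\left(2 + 10\right) - 218\right)\right) = -327178 + \left(-201 + \left(12 - 218\right)\right) = -327178 - 407 = -327585$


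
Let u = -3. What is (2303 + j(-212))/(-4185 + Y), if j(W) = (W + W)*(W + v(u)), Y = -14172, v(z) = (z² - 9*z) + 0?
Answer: -76927/18357 ≈ -4.1906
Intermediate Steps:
v(z) = z² - 9*z
j(W) = 2*W*(36 + W) (j(W) = (W + W)*(W - 3*(-9 - 3)) = (2*W)*(W - 3*(-12)) = (2*W)*(W + 36) = (2*W)*(36 + W) = 2*W*(36 + W))
(2303 + j(-212))/(-4185 + Y) = (2303 + 2*(-212)*(36 - 212))/(-4185 - 14172) = (2303 + 2*(-212)*(-176))/(-18357) = (2303 + 74624)*(-1/18357) = 76927*(-1/18357) = -76927/18357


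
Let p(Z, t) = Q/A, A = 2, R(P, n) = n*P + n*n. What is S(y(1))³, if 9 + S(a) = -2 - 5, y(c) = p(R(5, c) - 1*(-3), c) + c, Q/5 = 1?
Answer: -4096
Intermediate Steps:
R(P, n) = n² + P*n (R(P, n) = P*n + n² = n² + P*n)
Q = 5 (Q = 5*1 = 5)
p(Z, t) = 5/2
y(c) = 5/2 + c
S(a) = -16 (S(a) = -9 + (-2 - 5) = -9 - 7 = -16)
S(y(1))³ = (-16)³ = -4096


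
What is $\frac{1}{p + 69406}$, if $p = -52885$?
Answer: $\frac{1}{16521} \approx 6.0529 \cdot 10^{-5}$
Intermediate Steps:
$\frac{1}{p + 69406} = \frac{1}{-52885 + 69406} = \frac{1}{16521}$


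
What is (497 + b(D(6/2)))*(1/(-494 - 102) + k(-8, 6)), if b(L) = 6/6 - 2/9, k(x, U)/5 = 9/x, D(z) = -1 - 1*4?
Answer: -3755920/1341 ≈ -2800.8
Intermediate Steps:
D(z) = -5 (D(z) = -1 - 4 = -5)
k(x, U) = 45/x (k(x, U) = 5*(9/x) = 45/x)
b(L) = 7/9 (b(L) = 6*(⅙) - 2*⅑ = 1 - 2/9 = 7/9)
(497 + b(D(6/2)))*(1/(-494 - 102) + k(-8, 6)) = (497 + 7/9)*(1/(-494 - 102) + 45/(-8)) = 4480*(1/(-596) + 45*(-⅛))/9 = 4480*(-1/596 - 45/8)/9 = (4480/9)*(-6707/1192) = -3755920/1341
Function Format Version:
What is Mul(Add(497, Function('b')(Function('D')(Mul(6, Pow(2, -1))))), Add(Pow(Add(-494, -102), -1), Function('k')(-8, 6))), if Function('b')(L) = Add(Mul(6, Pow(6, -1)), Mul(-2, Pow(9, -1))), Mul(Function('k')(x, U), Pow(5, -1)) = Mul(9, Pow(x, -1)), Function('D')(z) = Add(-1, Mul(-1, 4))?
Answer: Rational(-3755920, 1341) ≈ -2800.8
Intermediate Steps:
Function('D')(z) = -5 (Function('D')(z) = Add(-1, -4) = -5)
Function('k')(x, U) = Mul(45, Pow(x, -1)) (Function('k')(x, U) = Mul(5, Mul(9, Pow(x, -1))) = Mul(45, Pow(x, -1)))
Function('b')(L) = Rational(7, 9) (Function('b')(L) = Add(Mul(6, Rational(1, 6)), Mul(-2, Rational(1, 9))) = Add(1, Rational(-2, 9)) = Rational(7, 9))
Mul(Add(497, Function('b')(Function('D')(Mul(6, Pow(2, -1))))), Add(Pow(Add(-494, -102), -1), Function('k')(-8, 6))) = Mul(Add(497, Rational(7, 9)), Add(Pow(Add(-494, -102), -1), Mul(45, Pow(-8, -1)))) = Mul(Rational(4480, 9), Add(Pow(-596, -1), Mul(45, Rational(-1, 8)))) = Mul(Rational(4480, 9), Add(Rational(-1, 596), Rational(-45, 8))) = Mul(Rational(4480, 9), Rational(-6707, 1192)) = Rational(-3755920, 1341)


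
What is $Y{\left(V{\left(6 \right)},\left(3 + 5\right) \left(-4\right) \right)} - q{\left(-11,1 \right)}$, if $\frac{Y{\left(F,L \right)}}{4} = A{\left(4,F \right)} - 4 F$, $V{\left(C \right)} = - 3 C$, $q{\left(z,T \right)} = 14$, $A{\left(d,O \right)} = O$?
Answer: $202$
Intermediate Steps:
$Y{\left(F,L \right)} = - 12 F$ ($Y{\left(F,L \right)} = 4 \left(F - 4 F\right) = 4 \left(- 3 F\right) = - 12 F$)
$Y{\left(V{\left(6 \right)},\left(3 + 5\right) \left(-4\right) \right)} - q{\left(-11,1 \right)} = - 12 \left(\left(-3\right) 6\right) - 14 = \left(-12\right) \left(-18\right) - 14 = 216 - 14 = 202$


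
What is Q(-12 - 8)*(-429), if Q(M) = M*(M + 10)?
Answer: -85800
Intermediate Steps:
Q(M) = M*(10 + M)
Q(-12 - 8)*(-429) = ((-12 - 8)*(10 + (-12 - 8)))*(-429) = -20*(10 - 20)*(-429) = -20*(-10)*(-429) = 200*(-429) = -85800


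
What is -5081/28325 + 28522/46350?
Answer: 111142/254925 ≈ 0.43598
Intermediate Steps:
-5081/28325 + 28522/46350 = -5081*1/28325 + 28522*(1/46350) = -5081/28325 + 14261/23175 = 111142/254925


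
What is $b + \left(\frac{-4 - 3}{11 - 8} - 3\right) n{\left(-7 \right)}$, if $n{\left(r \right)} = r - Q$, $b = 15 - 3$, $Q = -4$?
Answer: $28$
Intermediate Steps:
$b = 12$ ($b = 15 - 3 = 12$)
$n{\left(r \right)} = 4 + r$ ($n{\left(r \right)} = r - -4 = r + 4 = 4 + r$)
$b + \left(\frac{-4 - 3}{11 - 8} - 3\right) n{\left(-7 \right)} = 12 + \left(\frac{-4 - 3}{11 - 8} - 3\right) \left(4 - 7\right) = 12 + \left(- \frac{7}{3} - 3\right) \left(-3\right) = 12 - -16 = 12 + 16 = 28$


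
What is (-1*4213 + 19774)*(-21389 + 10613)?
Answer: -167685336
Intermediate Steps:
(-1*4213 + 19774)*(-21389 + 10613) = (-4213 + 19774)*(-10776) = 15561*(-10776) = -167685336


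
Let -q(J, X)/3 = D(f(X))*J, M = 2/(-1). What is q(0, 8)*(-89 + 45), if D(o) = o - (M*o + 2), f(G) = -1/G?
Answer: 0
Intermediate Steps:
M = -2 (M = 2*(-1) = -2)
D(o) = -2 + 3*o (D(o) = o - (-2*o + 2) = o - (2 - 2*o) = o + (-2 + 2*o) = -2 + 3*o)
q(J, X) = -3*J*(-2 - 3/X) (q(J, X) = -3*(-2 + 3*(-1/X))*J = -3*(-2 - 3/X)*J = -3*J*(-2 - 3/X))
q(0, 8)*(-89 + 45) = (6*0 + 9*0/8)*(-89 + 45) = (0 + 9*0*(⅛))*(-44) = (0 + 0)*(-44) = 0*(-44) = 0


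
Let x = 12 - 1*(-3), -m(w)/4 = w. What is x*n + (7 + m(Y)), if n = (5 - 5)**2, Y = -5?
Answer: 27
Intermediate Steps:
m(w) = -4*w
x = 15 (x = 12 + 3 = 15)
n = 0 (n = 0**2 = 0)
x*n + (7 + m(Y)) = 15*0 + (7 - 4*(-5)) = 0 + (7 + 20) = 0 + 27 = 27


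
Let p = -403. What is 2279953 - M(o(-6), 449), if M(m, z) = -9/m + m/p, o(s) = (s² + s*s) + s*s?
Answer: 11025854407/4836 ≈ 2.2800e+6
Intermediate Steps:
o(s) = 3*s² (o(s) = (s² + s²) + s² = 2*s² + s² = 3*s²)
M(m, z) = -9/m - m/403 (M(m, z) = -9/m + m/(-403) = -9/m + m*(-1/403) = -9/m - m/403)
2279953 - M(o(-6), 449) = 2279953 - (-9/(3*(-6)²) - 3*(-6)²/403) = 2279953 - (-9/(3*36) - 3*36/403) = 2279953 - (-9/108 - 1/403*108) = 2279953 - (-9*1/108 - 108/403) = 2279953 - (-1/12 - 108/403) = 2279953 - 1*(-1699/4836) = 2279953 + 1699/4836 = 11025854407/4836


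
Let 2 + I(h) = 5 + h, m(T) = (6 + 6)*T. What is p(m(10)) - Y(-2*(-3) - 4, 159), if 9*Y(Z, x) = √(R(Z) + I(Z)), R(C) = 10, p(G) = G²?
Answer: 14400 - √15/9 ≈ 14400.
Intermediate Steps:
m(T) = 12*T
I(h) = 3 + h (I(h) = -2 + (5 + h) = 3 + h)
Y(Z, x) = √(13 + Z)/9 (Y(Z, x) = √(10 + (3 + Z))/9 = √(13 + Z)/9)
p(m(10)) - Y(-2*(-3) - 4, 159) = (12*10)² - √(13 + (-2*(-3) - 4))/9 = 120² - √(13 + (6 - 4))/9 = 14400 - √(13 + 2)/9 = 14400 - √15/9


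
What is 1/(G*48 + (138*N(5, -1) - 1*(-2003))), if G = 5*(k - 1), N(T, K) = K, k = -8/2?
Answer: 1/665 ≈ 0.0015038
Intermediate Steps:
k = -4 (k = -8/2 = -2*2 = -4)
G = -25 (G = 5*(-4 - 1) = 5*(-5) = -25)
1/(G*48 + (138*N(5, -1) - 1*(-2003))) = 1/(-25*48 + (138*(-1) - 1*(-2003))) = 1/(-1200 + (-138 + 2003)) = 1/(-1200 + 1865) = 1/665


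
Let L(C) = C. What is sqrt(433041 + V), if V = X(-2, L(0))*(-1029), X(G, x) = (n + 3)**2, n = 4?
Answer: 2*sqrt(95655) ≈ 618.56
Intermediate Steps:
X(G, x) = 49 (X(G, x) = (4 + 3)**2 = 7**2 = 49)
V = -50421 (V = 49*(-1029) = -50421)
sqrt(433041 + V) = sqrt(433041 - 50421) = sqrt(382620) = 2*sqrt(95655)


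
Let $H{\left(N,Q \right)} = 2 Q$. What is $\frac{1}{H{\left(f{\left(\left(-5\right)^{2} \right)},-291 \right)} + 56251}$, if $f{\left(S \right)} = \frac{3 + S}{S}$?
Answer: $\frac{1}{55669} \approx 1.7963 \cdot 10^{-5}$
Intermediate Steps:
$f{\left(S \right)} = \frac{3 + S}{S}$
$\frac{1}{H{\left(f{\left(\left(-5\right)^{2} \right)},-291 \right)} + 56251} = \frac{1}{2 \left(-291\right) + 56251} = \frac{1}{-582 + 56251} = \frac{1}{55669}$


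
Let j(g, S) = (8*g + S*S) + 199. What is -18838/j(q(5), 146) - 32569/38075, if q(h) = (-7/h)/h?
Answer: -35447648261/20477458425 ≈ -1.7311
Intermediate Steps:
q(h) = -7/h²
j(g, S) = 199 + S² + 8*g (j(g, S) = (8*g + S²) + 199 = (S² + 8*g) + 199 = 199 + S² + 8*g)
-18838/j(q(5), 146) - 32569/38075 = -18838/(199 + 146² + 8*(-7/5²)) - 32569/38075 = -18838/(199 + 21316 + 8*(-7*1/25)) - 32569*1/38075 = -18838/(199 + 21316 + 8*(-7/25)) - 32569/38075 = -18838/(199 + 21316 - 56/25) - 32569/38075 = -18838/537819/25 - 32569/38075 = -18838*25/537819 - 32569/38075 = -470950/537819 - 32569/38075 = -35447648261/20477458425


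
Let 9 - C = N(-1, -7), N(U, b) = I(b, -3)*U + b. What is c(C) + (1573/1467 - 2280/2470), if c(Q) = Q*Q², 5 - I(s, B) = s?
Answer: 418649437/19071 ≈ 21952.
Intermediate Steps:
I(s, B) = 5 - s
N(U, b) = b + U*(5 - b) (N(U, b) = (5 - b)*U + b = U*(5 - b) + b = b + U*(5 - b))
C = 28 (C = 9 - (-7 - 1*(-1)*(-5 - 7)) = 9 - (-7 - 1*(-1)*(-12)) = 9 - (-7 - 12) = 9 - 1*(-19) = 9 + 19 = 28)
c(Q) = Q³
c(C) + (1573/1467 - 2280/2470) = 28³ + (1573/1467 - 2280/2470) = 21952 + (1573*(1/1467) - 2280*1/2470) = 21952 + (1573/1467 - 12/13) = 21952 + 2845/19071 = 418649437/19071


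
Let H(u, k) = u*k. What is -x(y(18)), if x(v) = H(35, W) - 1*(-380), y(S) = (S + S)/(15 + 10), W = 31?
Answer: -1465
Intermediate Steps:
H(u, k) = k*u
y(S) = 2*S/25 (y(S) = (2*S)/25 = (2*S)*(1/25) = 2*S/25)
x(v) = 1465 (x(v) = 31*35 - 1*(-380) = 1085 + 380 = 1465)
-x(y(18)) = -1*1465 = -1465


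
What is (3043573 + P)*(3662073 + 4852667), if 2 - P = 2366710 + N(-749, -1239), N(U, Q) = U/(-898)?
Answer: 2587731752284770/449 ≈ 5.7633e+12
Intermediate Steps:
N(U, Q) = -U/898 (N(U, Q) = U*(-1/898) = -U/898)
P = -2125304533/898 (P = 2 - (2366710 - 1/898*(-749)) = 2 - (2366710 + 749/898) = 2 - 1*2125306329/898 = 2 - 2125306329/898 = -2125304533/898 ≈ -2.3667e+6)
(3043573 + P)*(3662073 + 4852667) = (3043573 - 2125304533/898)*(3662073 + 4852667) = (607824021/898)*8514740 = 2587731752284770/449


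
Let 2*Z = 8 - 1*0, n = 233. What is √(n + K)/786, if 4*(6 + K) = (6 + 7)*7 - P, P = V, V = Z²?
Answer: √983/1572 ≈ 0.019945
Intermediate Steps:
Z = 4 (Z = (8 - 1*0)/2 = (8 + 0)/2 = (½)*8 = 4)
V = 16 (V = 4² = 16)
P = 16
K = 51/4 (K = -6 + ((6 + 7)*7 - 1*16)/4 = -6 + (13*7 - 16)/4 = -6 + (91 - 16)/4 = -6 + (¼)*75 = -6 + 75/4 = 51/4 ≈ 12.750)
√(n + K)/786 = √(233 + 51/4)/786 = √(983/4)*(1/786) = (√983/2)*(1/786) = √983/1572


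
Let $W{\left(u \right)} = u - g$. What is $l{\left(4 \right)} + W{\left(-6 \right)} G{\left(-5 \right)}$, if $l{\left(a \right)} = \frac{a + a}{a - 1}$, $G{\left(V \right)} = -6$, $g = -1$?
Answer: $\frac{98}{3} \approx 32.667$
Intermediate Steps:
$W{\left(u \right)} = 1 + u$ ($W{\left(u \right)} = u - -1 = u + 1 = 1 + u$)
$l{\left(a \right)} = \frac{2 a}{-1 + a}$
$l{\left(4 \right)} + W{\left(-6 \right)} G{\left(-5 \right)} = 2 \cdot 4 \frac{1}{-1 + 4} + \left(1 - 6\right) \left(-6\right) = 2 \cdot 4 \cdot \frac{1}{3} - -30 = 2 \cdot 4 \cdot \frac{1}{3} + 30 = \frac{8}{3} + 30 = \frac{98}{3}$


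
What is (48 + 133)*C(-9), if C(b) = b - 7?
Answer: -2896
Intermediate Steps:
C(b) = -7 + b
(48 + 133)*C(-9) = (48 + 133)*(-7 - 9) = 181*(-16) = -2896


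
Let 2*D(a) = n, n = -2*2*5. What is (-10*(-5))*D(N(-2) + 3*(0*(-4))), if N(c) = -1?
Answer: -500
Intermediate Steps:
n = -20 (n = -4*5 = -20)
D(a) = -10 (D(a) = (½)*(-20) = -10)
(-10*(-5))*D(N(-2) + 3*(0*(-4))) = -10*(-5)*(-10) = 50*(-10) = -500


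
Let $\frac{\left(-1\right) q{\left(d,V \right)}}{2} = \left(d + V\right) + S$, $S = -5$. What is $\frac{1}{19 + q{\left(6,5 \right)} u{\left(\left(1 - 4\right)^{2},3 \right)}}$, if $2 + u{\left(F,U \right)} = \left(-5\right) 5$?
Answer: $\frac{1}{343} \approx 0.0029155$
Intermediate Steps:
$q{\left(d,V \right)} = 10 - 2 V - 2 d$ ($q{\left(d,V \right)} = - 2 \left(\left(d + V\right) - 5\right) = - 2 \left(\left(V + d\right) - 5\right) = - 2 \left(-5 + V + d\right) = 10 - 2 V - 2 d$)
$u{\left(F,U \right)} = -27$ ($u{\left(F,U \right)} = -2 - 25 = -27$)
$\frac{1}{19 + q{\left(6,5 \right)} u{\left(\left(1 - 4\right)^{2},3 \right)}} = \frac{1}{19 + \left(10 - 10 - 12\right) \left(-27\right)} = \frac{1}{19 - -324} = \frac{1}{19 + 324} = \frac{1}{343}$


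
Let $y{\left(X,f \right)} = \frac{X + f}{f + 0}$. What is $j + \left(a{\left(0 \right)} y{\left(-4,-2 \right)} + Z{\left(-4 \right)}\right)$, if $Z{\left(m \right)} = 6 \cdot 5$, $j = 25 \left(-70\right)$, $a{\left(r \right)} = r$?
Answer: $-1720$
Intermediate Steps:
$y{\left(X,f \right)} = \frac{X + f}{f}$
$j = -1750$
$Z{\left(m \right)} = 30$
$j + \left(a{\left(0 \right)} y{\left(-4,-2 \right)} + Z{\left(-4 \right)}\right) = -1750 + \left(0 \frac{-4 - 2}{-2} + 30\right) = -1750 + \left(0 \left(\left(- \frac{1}{2}\right) \left(-6\right)\right) + 30\right) = -1750 + \left(0 \cdot 3 + 30\right) = -1750 + \left(0 + 30\right) = -1750 + 30 = -1720$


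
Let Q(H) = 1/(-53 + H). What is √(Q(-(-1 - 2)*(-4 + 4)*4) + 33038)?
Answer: 3*√10311521/53 ≈ 181.76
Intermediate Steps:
√(Q(-(-1 - 2)*(-4 + 4)*4) + 33038) = √(1/(-53 - (-1 - 2)*(-4 + 4)*4) + 33038) = √(1/(-53 - (-3)*0*4) + 33038) = √(1/(-53 - 1*0*4) + 33038) = √(1/(-53 + 0*4) + 33038) = √(1/(-53 + 0) + 33038) = √(1/(-53) + 33038) = √(-1/53 + 33038) = √(1751013/53) = 3*√10311521/53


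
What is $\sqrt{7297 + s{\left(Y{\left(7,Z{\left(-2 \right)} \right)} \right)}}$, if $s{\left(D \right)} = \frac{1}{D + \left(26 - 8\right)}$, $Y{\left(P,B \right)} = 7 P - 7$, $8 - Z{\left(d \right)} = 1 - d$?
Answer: $\frac{\sqrt{6567315}}{30} \approx 85.423$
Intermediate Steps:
$Z{\left(d \right)} = 7 + d$ ($Z{\left(d \right)} = 8 - \left(1 - d\right) = 8 + \left(-1 + d\right) = 7 + d$)
$Y{\left(P,B \right)} = -7 + 7 P$
$s{\left(D \right)} = \frac{1}{18 + D}$ ($s{\left(D \right)} = \frac{1}{D + 18} = \frac{1}{18 + D}$)
$\sqrt{7297 + s{\left(Y{\left(7,Z{\left(-2 \right)} \right)} \right)}} = \sqrt{7297 + \frac{1}{18 + \left(-7 + 7 \cdot 7\right)}} = \sqrt{7297 + \frac{1}{18 + \left(-7 + 49\right)}} = \sqrt{7297 + \frac{1}{18 + 42}} = \sqrt{7297 + \frac{1}{60}} = \sqrt{\frac{437821}{60}} = \frac{\sqrt{6567315}}{30}$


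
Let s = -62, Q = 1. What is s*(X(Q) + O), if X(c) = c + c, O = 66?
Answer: -4216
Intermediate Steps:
X(c) = 2*c
s*(X(Q) + O) = -62*(2*1 + 66) = -62*(2 + 66) = -62*68 = -4216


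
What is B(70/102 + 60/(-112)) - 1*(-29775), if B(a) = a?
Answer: 42518915/1428 ≈ 29775.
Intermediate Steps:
B(70/102 + 60/(-112)) - 1*(-29775) = (70/102 + 60/(-112)) - 1*(-29775) = (70*(1/102) + 60*(-1/112)) + 29775 = (35/51 - 15/28) + 29775 = 215/1428 + 29775 = 42518915/1428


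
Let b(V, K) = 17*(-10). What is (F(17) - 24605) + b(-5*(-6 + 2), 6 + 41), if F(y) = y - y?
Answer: -24775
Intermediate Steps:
b(V, K) = -170
F(y) = 0
(F(17) - 24605) + b(-5*(-6 + 2), 6 + 41) = (0 - 24605) - 170 = -24605 - 170 = -24775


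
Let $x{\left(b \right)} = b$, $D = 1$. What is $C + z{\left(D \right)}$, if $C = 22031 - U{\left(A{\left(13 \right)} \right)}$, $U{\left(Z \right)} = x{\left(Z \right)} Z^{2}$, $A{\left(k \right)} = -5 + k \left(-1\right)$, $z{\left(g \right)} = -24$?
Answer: $27839$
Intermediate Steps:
$A{\left(k \right)} = -5 - k$
$U{\left(Z \right)} = Z^{3}$ ($U{\left(Z \right)} = Z Z^{2} = Z^{3}$)
$C = 27863$ ($C = 22031 - \left(-5 - 13\right)^{3} = 22031 - \left(-18\right)^{3} = 22031 - -5832 = 22031 + 5832 = 27863$)
$C + z{\left(D \right)} = 27863 - 24 = 27839$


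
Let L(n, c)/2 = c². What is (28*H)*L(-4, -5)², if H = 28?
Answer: 1960000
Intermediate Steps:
L(n, c) = 2*c²
(28*H)*L(-4, -5)² = (28*28)*(2*(-5)²)² = 784*(2*25)² = 784*50² = 784*2500 = 1960000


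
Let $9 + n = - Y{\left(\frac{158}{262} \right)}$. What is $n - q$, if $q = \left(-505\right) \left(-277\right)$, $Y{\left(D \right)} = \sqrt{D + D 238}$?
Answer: $-139894 - \frac{\sqrt{2473411}}{131} \approx -1.3991 \cdot 10^{5}$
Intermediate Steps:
$Y{\left(D \right)} = \sqrt{239} \sqrt{D}$ ($Y{\left(D \right)} = \sqrt{D + 238 D} = \sqrt{239 D} = \sqrt{239} \sqrt{D}$)
$n = -9 - \frac{\sqrt{2473411}}{131}$ ($n = -9 - \sqrt{239} \sqrt{\frac{158}{262}} = -9 - \sqrt{239} \sqrt{158 \cdot \frac{1}{262}} = -9 - \sqrt{239} \sqrt{\frac{79}{131}} = -9 - \sqrt{239} \frac{\sqrt{10349}}{131} = -9 - \frac{\sqrt{2473411}}{131} \approx -21.005$)
$q = 139885$
$n - q = \left(-9 - \frac{\sqrt{2473411}}{131}\right) - 139885 = -139894 - \frac{\sqrt{2473411}}{131}$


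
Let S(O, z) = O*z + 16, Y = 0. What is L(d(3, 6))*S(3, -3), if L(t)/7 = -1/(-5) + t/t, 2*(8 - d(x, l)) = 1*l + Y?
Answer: 294/5 ≈ 58.800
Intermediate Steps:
d(x, l) = 8 - l/2 (d(x, l) = 8 - (1*l + 0)/2 = 8 - (l + 0)/2 = 8 - l/2)
L(t) = 42/5 (L(t) = 7*(-1/(-5) + t/t) = 7*(-1*(-⅕) + 1) = 7*(⅕ + 1) = 7*(6/5) = 42/5)
S(O, z) = 16 + O*z
L(d(3, 6))*S(3, -3) = 42*(16 + 3*(-3))/5 = 42*(16 - 9)/5 = (42/5)*7 = 294/5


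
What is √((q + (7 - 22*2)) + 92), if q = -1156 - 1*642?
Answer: I*√1743 ≈ 41.749*I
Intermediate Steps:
q = -1798 (q = -1156 - 642 = -1798)
√((q + (7 - 22*2)) + 92) = √((-1798 + (7 - 22*2)) + 92) = √((-1798 + (7 - 44)) + 92) = √((-1798 - 37) + 92) = √(-1835 + 92) = √(-1743) = I*√1743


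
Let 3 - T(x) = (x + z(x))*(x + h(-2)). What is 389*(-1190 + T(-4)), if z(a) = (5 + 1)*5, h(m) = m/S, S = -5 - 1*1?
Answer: -1273975/3 ≈ -4.2466e+5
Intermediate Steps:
S = -6 (S = -5 - 1 = -6)
h(m) = -m/6 (h(m) = m/(-6) = m*(-1/6) = -m/6)
z(a) = 30 (z(a) = 6*5 = 30)
T(x) = 3 - (30 + x)*(1/3 + x) (T(x) = 3 - (x + 30)*(x - 1/6*(-2)) = 3 - (30 + x)*(x + 1/3) = 3 - (30 + x)*(1/3 + x))
389*(-1190 + T(-4)) = 389*(-1190 + (-7 - 1*(-4)**2 - 91/3*(-4))) = 389*(-1190 + (-7 - 1*16 + 364/3)) = 389*(-1190 + (-7 - 16 + 364/3)) = 389*(-1190 + 295/3) = 389*(-3275/3) = -1273975/3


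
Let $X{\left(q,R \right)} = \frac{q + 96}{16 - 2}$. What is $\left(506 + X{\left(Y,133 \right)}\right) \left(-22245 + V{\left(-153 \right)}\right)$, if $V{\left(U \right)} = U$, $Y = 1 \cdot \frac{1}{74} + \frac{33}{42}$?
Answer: $- \frac{20828202573}{1813} \approx -1.1488 \cdot 10^{7}$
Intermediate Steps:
$Y = \frac{207}{259}$ ($Y = 1 \cdot \frac{1}{74} + 33 \cdot \frac{1}{42} = \frac{1}{74} + \frac{11}{14} = \frac{207}{259} \approx 0.79923$)
$X{\left(q,R \right)} = \frac{48}{7} + \frac{q}{14}$ ($X{\left(q,R \right)} = \frac{96 + q}{14} = \left(96 + q\right) \frac{1}{14} = \frac{48}{7} + \frac{q}{14}$)
$\left(506 + X{\left(Y,133 \right)}\right) \left(-22245 + V{\left(-153 \right)}\right) = \left(506 + \left(\frac{48}{7} + \frac{1}{14} \cdot \frac{207}{259}\right)\right) \left(-22245 - 153\right) = \left(506 + \left(\frac{48}{7} + \frac{207}{3626}\right)\right) \left(-22398\right) = \left(506 + \frac{25071}{3626}\right) \left(-22398\right) = \frac{1859827}{3626} \left(-22398\right) = - \frac{20828202573}{1813}$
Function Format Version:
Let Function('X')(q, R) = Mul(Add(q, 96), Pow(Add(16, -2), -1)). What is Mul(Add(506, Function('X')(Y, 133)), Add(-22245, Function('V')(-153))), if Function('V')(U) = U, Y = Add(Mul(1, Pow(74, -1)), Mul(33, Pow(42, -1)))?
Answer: Rational(-20828202573, 1813) ≈ -1.1488e+7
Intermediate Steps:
Y = Rational(207, 259) (Y = Add(Mul(1, Rational(1, 74)), Mul(33, Rational(1, 42))) = Add(Rational(1, 74), Rational(11, 14)) = Rational(207, 259) ≈ 0.79923)
Function('X')(q, R) = Add(Rational(48, 7), Mul(Rational(1, 14), q)) (Function('X')(q, R) = Mul(Add(96, q), Pow(14, -1)) = Mul(Add(96, q), Rational(1, 14)) = Add(Rational(48, 7), Mul(Rational(1, 14), q)))
Mul(Add(506, Function('X')(Y, 133)), Add(-22245, Function('V')(-153))) = Mul(Add(506, Add(Rational(48, 7), Mul(Rational(1, 14), Rational(207, 259)))), Add(-22245, -153)) = Mul(Add(506, Add(Rational(48, 7), Rational(207, 3626))), -22398) = Mul(Add(506, Rational(25071, 3626)), -22398) = Mul(Rational(1859827, 3626), -22398) = Rational(-20828202573, 1813)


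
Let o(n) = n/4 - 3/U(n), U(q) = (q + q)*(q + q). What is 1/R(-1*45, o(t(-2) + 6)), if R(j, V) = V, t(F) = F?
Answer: 64/61 ≈ 1.0492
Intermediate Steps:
U(q) = 4*q² (U(q) = (2*q)*(2*q) = 4*q²)
o(n) = -3/(4*n²) + n/4 (o(n) = n/4 - 3*1/(4*n²) = n*(¼) - 3/(4*n²) = n/4 - 3/(4*n²) = -3/(4*n²) + n/4)
1/R(-1*45, o(t(-2) + 6)) = 1/((-3 + (-2 + 6)³)/(4*(-2 + 6)²)) = 1/((¼)*(-3 + 4³)/4²) = 1/((¼)*(1/16)*(-3 + 64)) = 1/((¼)*(1/16)*61) = 1/(61/64) = 64/61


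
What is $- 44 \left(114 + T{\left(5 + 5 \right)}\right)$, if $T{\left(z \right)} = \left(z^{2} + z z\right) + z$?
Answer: $-14256$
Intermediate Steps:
$T{\left(z \right)} = z + 2 z^{2}$ ($T{\left(z \right)} = \left(z^{2} + z^{2}\right) + z = 2 z^{2} + z = z + 2 z^{2}$)
$- 44 \left(114 + T{\left(5 + 5 \right)}\right) = - 44 \left(114 + \left(5 + 5\right) \left(1 + 2 \left(5 + 5\right)\right)\right) = - 44 \left(114 + 10 \left(1 + 2 \cdot 10\right)\right) = - 44 \left(114 + 10 \left(1 + 20\right)\right) = - 44 \left(114 + 10 \cdot 21\right) = - 44 \left(114 + 210\right) = \left(-44\right) 324 = -14256$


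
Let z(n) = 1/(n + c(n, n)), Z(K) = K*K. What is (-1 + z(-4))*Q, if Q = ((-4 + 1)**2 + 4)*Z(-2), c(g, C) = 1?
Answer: -208/3 ≈ -69.333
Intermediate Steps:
Z(K) = K**2
z(n) = 1/(1 + n) (z(n) = 1/(n + 1) = 1/(1 + n))
Q = 52 (Q = ((-4 + 1)**2 + 4)*(-2)**2 = ((-3)**2 + 4)*4 = (9 + 4)*4 = 13*4 = 52)
(-1 + z(-4))*Q = (-1 + 1/(1 - 4))*52 = (-1 + 1/(-3))*52 = (-1 - 1/3)*52 = -4/3*52 = -208/3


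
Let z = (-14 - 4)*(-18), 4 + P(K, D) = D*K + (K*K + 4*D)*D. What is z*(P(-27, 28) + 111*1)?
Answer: 7419276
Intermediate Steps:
P(K, D) = -4 + D*K + D*(K² + 4*D) (P(K, D) = -4 + (D*K + (K*K + 4*D)*D) = -4 + (D*K + (K² + 4*D)*D) = -4 + (D*K + D*(K² + 4*D)) = -4 + D*K + D*(K² + 4*D))
z = 324 (z = -18*(-18) = 324)
z*(P(-27, 28) + 111*1) = 324*((-4 + 4*28² + 28*(-27) + 28*(-27)²) + 111*1) = 324*((-4 + 4*784 - 756 + 28*729) + 111) = 324*((-4 + 3136 - 756 + 20412) + 111) = 324*(22788 + 111) = 324*22899 = 7419276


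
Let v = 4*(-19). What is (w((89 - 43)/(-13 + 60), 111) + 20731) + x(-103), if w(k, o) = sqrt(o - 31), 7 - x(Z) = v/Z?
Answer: 2135938/103 + 4*sqrt(5) ≈ 20746.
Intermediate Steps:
v = -76
x(Z) = 7 + 76/Z (x(Z) = 7 - (-76)/Z = 7 + 76/Z)
w(k, o) = sqrt(-31 + o)
(w((89 - 43)/(-13 + 60), 111) + 20731) + x(-103) = (sqrt(-31 + 111) + 20731) + (7 + 76/(-103)) = (sqrt(80) + 20731) + (7 + 76*(-1/103)) = (4*sqrt(5) + 20731) + (7 - 76/103) = (20731 + 4*sqrt(5)) + 645/103 = 2135938/103 + 4*sqrt(5)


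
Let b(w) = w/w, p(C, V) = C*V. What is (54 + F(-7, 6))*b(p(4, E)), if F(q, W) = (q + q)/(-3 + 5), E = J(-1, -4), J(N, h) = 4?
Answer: 47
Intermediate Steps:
E = 4
F(q, W) = q (F(q, W) = (2*q)/2 = (2*q)*(½) = q)
b(w) = 1
(54 + F(-7, 6))*b(p(4, E)) = (54 - 7)*1 = 47*1 = 47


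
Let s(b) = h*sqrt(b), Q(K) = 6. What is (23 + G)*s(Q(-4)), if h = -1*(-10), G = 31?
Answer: 540*sqrt(6) ≈ 1322.7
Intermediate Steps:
h = 10
s(b) = 10*sqrt(b)
(23 + G)*s(Q(-4)) = (23 + 31)*(10*sqrt(6)) = 54*(10*sqrt(6)) = 540*sqrt(6)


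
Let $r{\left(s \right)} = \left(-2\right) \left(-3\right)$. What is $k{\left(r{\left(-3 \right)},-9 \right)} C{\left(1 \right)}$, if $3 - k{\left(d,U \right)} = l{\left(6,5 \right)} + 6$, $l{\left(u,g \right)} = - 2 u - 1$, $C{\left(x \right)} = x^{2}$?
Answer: $10$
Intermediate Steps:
$r{\left(s \right)} = 6$
$l{\left(u,g \right)} = -1 - 2 u$
$k{\left(d,U \right)} = 10$ ($k{\left(d,U \right)} = 3 - \left(\left(-1 - 12\right) + 6\right) = 3 - \left(-13 + 6\right) = 3 - -7 = 3 + 7 = 10$)
$k{\left(r{\left(-3 \right)},-9 \right)} C{\left(1 \right)} = 10 \cdot 1^{2} = 10 \cdot 1 = 10$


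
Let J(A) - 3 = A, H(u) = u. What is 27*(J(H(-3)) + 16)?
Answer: 432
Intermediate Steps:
J(A) = 3 + A
27*(J(H(-3)) + 16) = 27*((3 - 3) + 16) = 27*(0 + 16) = 27*16 = 432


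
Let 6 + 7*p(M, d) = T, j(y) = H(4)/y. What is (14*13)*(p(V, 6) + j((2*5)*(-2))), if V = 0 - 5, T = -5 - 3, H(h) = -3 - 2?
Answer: -637/2 ≈ -318.50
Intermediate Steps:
H(h) = -5
j(y) = -5/y
T = -8
V = -5
p(M, d) = -2 (p(M, d) = -6/7 + (⅐)*(-8) = -6/7 - 8/7 = -2)
(14*13)*(p(V, 6) + j((2*5)*(-2))) = (14*13)*(-2 - 5/((2*5)*(-2))) = 182*(-2 - 5/(10*(-2))) = 182*(-2 - 5/(-20)) = 182*(-2 - 5*(-1/20)) = 182*(-2 + ¼) = 182*(-7/4) = -637/2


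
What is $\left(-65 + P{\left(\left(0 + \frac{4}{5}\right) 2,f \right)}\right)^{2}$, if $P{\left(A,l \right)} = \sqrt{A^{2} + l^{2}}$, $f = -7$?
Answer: $\frac{\left(325 - \sqrt{1289}\right)^{2}}{25} \approx 3343.1$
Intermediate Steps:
$\left(-65 + P{\left(\left(0 + \frac{4}{5}\right) 2,f \right)}\right)^{2} = \left(-65 + \sqrt{\left(\left(0 + \frac{4}{5}\right) 2\right)^{2} + \left(-7\right)^{2}}\right)^{2} = \left(-65 + \sqrt{\left(\left(0 + 4 \cdot \frac{1}{5}\right) 2\right)^{2} + 49}\right)^{2} = \left(-65 + \sqrt{\left(\left(0 + \frac{4}{5}\right) 2\right)^{2} + 49}\right)^{2} = \left(-65 + \sqrt{\left(\frac{4}{5} \cdot 2\right)^{2} + 49}\right)^{2} = \left(-65 + \sqrt{\left(\frac{8}{5}\right)^{2} + 49}\right)^{2} = \left(-65 + \sqrt{\frac{64}{25} + 49}\right)^{2} = \left(-65 + \sqrt{\frac{1289}{25}}\right)^{2} = \left(-65 + \frac{\sqrt{1289}}{5}\right)^{2}$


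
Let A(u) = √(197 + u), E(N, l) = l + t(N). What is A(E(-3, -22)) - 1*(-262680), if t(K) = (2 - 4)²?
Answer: 262680 + √179 ≈ 2.6269e+5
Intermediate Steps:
t(K) = 4 (t(K) = (-2)² = 4)
E(N, l) = 4 + l (E(N, l) = l + 4 = 4 + l)
A(E(-3, -22)) - 1*(-262680) = √(197 + (4 - 22)) - 1*(-262680) = √(197 - 18) + 262680 = √179 + 262680 = 262680 + √179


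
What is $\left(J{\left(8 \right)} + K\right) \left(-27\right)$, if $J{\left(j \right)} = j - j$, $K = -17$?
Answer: $459$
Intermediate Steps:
$J{\left(j \right)} = 0$
$\left(J{\left(8 \right)} + K\right) \left(-27\right) = \left(0 - 17\right) \left(-27\right) = \left(-17\right) \left(-27\right) = 459$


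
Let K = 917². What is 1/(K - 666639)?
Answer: 1/174250 ≈ 5.7389e-6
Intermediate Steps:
K = 840889
1/(K - 666639) = 1/(840889 - 666639) = 1/174250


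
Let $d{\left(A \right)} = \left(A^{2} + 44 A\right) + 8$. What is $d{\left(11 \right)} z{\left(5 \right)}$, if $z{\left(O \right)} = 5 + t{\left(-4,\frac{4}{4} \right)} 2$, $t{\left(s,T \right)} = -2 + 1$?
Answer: $1839$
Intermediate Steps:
$t{\left(s,T \right)} = -1$
$d{\left(A \right)} = 8 + A^{2} + 44 A$
$z{\left(O \right)} = 3$ ($z{\left(O \right)} = 5 - 2 = 3$)
$d{\left(11 \right)} z{\left(5 \right)} = \left(8 + 11^{2} + 44 \cdot 11\right) 3 = \left(8 + 121 + 484\right) 3 = 613 \cdot 3 = 1839$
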